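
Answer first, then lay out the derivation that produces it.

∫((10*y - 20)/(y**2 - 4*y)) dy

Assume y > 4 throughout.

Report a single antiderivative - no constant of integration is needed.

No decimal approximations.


The answer is 5*log(y) + 5*log(y - 4).
Step 1. Decompose ∫((10*y - 20)/(y**2 - 4*y)) dy by partial fractions, (10*y - 20)/(y**2 - 4*y) = 5/(y - 4) + 5/y: now ∫(5/y) dy + ∫(5/(y - 4)) dy.
Step 2. Evaluate the standard form [assuming y > 4]: now 5*log(y - 4) + ∫(5/y) dy.
Step 3. Evaluate the standard form [assuming y > 0]: now 5*log(y) + 5*log(y - 4).
Answer: 5*log(y) + 5*log(y - 4).


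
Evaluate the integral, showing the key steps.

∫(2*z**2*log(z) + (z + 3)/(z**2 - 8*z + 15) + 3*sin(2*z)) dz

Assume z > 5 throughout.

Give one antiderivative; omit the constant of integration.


Step 1. Rewrite: now ∫(2*z**2*log(z)) dz + ∫((z + 3)/(z**2 - 8*z + 15)) dz + ∫(3*sin(2*z)) dz.
Step 2. Evaluate the standard form: now -3*cos(2*z)/2 + ∫(2*z**2*log(z)) dz + ∫((z + 3)/(z**2 - 8*z + 15)) dz.
Step 3. Decompose ∫((z + 3)/(z**2 - 8*z + 15)) dz by partial fractions, (z + 3)/(z**2 - 8*z + 15) = -3/(z - 3) + 4/(z - 5): now -3*cos(2*z)/2 + ∫(2*z**2*log(z)) dz + ∫(4/(z - 5)) dz + ∫(-3/(z - 3)) dz.
Step 4. Evaluate the standard form [assuming z > 3]: now -3*log(z - 3) - 3*cos(2*z)/2 + ∫(2*z**2*log(z)) dz + ∫(4/(z - 5)) dz.
Step 5. Evaluate the standard form [assuming z > 5]: now 4*log(z - 5) - 3*log(z - 3) - 3*cos(2*z)/2 + ∫(2*z**2*log(z)) dz.
Step 6. Integrate ∫(2*z**2*log(z)) dz by parts with u = log(z), dv = (2*z**2) dz, so v = 2*z**3/3 [assuming z > 0]: now 2*z**3*log(z)/3 + 4*log(z - 5) - 3*log(z - 3) - 3*cos(2*z)/2 + ∫(-2*z**2/3) dz.
Step 7. Evaluate the standard form: now 2*z**3*log(z)/3 - 2*z**3/9 + 4*log(z - 5) - 3*log(z - 3) - 3*cos(2*z)/2.
Answer: 2*z**3*log(z)/3 - 2*z**3/9 + 4*log(z - 5) - 3*log(z - 3) - 3*cos(2*z)/2.


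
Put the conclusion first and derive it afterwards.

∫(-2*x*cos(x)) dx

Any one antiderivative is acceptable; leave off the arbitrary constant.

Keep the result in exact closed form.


The answer is -2*x*sin(x) - 2*cos(x).
Step 1. Integrate ∫(-2*x*cos(x)) dx by parts with u = x, dv = (-2*cos(x)) dx, so v = -2*sin(x): now -2*x*sin(x) + ∫(2*sin(x)) dx.
Step 2. Evaluate the standard form: now -2*x*sin(x) - 2*cos(x).
Answer: -2*x*sin(x) - 2*cos(x).


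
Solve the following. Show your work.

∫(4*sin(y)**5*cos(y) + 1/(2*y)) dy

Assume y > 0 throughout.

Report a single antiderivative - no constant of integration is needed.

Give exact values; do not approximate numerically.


Step 1. Rewrite: now ∫(1/(2*y)) dy + ∫(4*sin(y)**5*cos(y)) dy.
Step 2. Substitute u = sin(y), turning ∫(4*sin(y)**5*cos(y)) dy into ∫(4*u**5) du: now ∫(4*u**5) du + ∫(1/(2*y)) dy.
Step 3. Evaluate the standard form: now 2*u**6/3 + ∫(1/(2*y)) dy.
Step 4. Substitute back u = sin(y): now 2*sin(y)**6/3 + ∫(1/(2*y)) dy.
Step 5. Evaluate the standard form [assuming y > 0]: now log(y)/2 + 2*sin(y)**6/3.
Answer: log(y)/2 + 2*sin(y)**6/3.


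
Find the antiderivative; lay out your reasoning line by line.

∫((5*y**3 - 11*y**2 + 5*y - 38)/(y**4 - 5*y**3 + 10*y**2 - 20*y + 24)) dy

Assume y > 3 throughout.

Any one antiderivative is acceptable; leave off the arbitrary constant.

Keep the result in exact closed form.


Step 1. Decompose ∫((5*y**3 - 11*y**2 + 5*y - 38)/(y**4 - 5*y**3 + 10*y**2 - 20*y + 24)) dy by partial fractions, (5*y**3 - 11*y**2 + 5*y - 38)/(y**4 - 5*y**3 + 10*y**2 - 20*y + 24) = 3/(y**2 + 4) + 4/(y - 2) + 1/(y - 3): now ∫(1/(y - 3)) dy + ∫(4/(y - 2)) dy + ∫(3/(y**2 + 4)) dy.
Step 2. Evaluate the standard form [assuming y > 3]: now log(y - 3) + ∫(4/(y - 2)) dy + ∫(3/(y**2 + 4)) dy.
Step 3. Evaluate the standard form [assuming y > 2]: now log(y - 3) + 4*log(y - 2) + ∫(3/(y**2 + 4)) dy.
Step 4. Evaluate the standard form: now log(y - 3) + 4*log(y - 2) + 3*atan(y/2)/2.
Answer: log(y - 3) + 4*log(y - 2) + 3*atan(y/2)/2.


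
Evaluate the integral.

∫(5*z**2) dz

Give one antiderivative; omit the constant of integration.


Answer: 5*z**3/3.


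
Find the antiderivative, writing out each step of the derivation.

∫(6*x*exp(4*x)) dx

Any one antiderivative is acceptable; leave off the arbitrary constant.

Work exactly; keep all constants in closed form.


Step 1. Integrate ∫(6*x*exp(4*x)) dx by parts with u = x, dv = (6*exp(4*x)) dx, so v = 3*exp(4*x)/2: now 3*x*exp(4*x)/2 + ∫(-3*exp(4*x)/2) dx.
Step 2. Evaluate the standard form: now 3*x*exp(4*x)/2 - 3*exp(4*x)/8.
Answer: 3*x*exp(4*x)/2 - 3*exp(4*x)/8.


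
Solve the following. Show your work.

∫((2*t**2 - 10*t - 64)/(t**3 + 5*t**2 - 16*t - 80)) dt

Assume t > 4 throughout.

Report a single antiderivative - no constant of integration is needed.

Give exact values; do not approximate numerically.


Step 1. Decompose ∫((2*t**2 - 10*t - 64)/(t**3 + 5*t**2 - 16*t - 80)) dt by partial fractions, (2*t**2 - 10*t - 64)/(t**3 + 5*t**2 - 16*t - 80) = 4/(t + 5) - 1/(t + 4) - 1/(t - 4): now ∫(-1/(t - 4)) dt + ∫(-1/(t + 4)) dt + ∫(4/(t + 5)) dt.
Step 2. Evaluate the standard form [assuming t > -4]: now -log(t + 4) + ∫(-1/(t - 4)) dt + ∫(4/(t + 5)) dt.
Step 3. Evaluate the standard form [assuming t > 4]: now -log(t - 4) - log(t + 4) + ∫(4/(t + 5)) dt.
Step 4. Evaluate the standard form [assuming t > -5]: now -log(t - 4) - log(t + 4) + 4*log(t + 5).
Answer: -log(t - 4) - log(t + 4) + 4*log(t + 5).


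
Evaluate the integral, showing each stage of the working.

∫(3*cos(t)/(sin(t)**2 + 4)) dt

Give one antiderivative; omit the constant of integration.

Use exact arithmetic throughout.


Step 1. Substitute u = sin(t), turning ∫(3*cos(t)/(sin(t)**2 + 4)) dt into ∫(3/(u**2 + 4)) du: now ∫(3/(u**2 + 4)) du.
Step 2. Evaluate the standard form: now 3*atan(u/2)/2.
Step 3. Substitute back u = sin(t): now 3*atan(sin(t)/2)/2.
Answer: 3*atan(sin(t)/2)/2.


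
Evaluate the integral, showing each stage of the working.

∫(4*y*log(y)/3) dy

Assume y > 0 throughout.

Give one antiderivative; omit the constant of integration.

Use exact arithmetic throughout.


Step 1. Integrate ∫(4*y*log(y)/3) dy by parts with u = log(y), dv = (4*y/3) dy, so v = 2*y**2/3 [assuming y > 0]: now 2*y**2*log(y)/3 + ∫(-2*y/3) dy.
Step 2. Evaluate the standard form: now 2*y**2*log(y)/3 - y**2/3.
Answer: 2*y**2*log(y)/3 - y**2/3.


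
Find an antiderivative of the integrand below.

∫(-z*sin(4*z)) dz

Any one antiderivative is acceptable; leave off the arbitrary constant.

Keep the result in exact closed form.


Answer: z*cos(4*z)/4 - sin(4*z)/16.


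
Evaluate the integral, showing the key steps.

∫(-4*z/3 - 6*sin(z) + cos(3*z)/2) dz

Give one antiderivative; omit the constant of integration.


Step 1. Rewrite: now ∫(-4*z/3) dz + ∫(-6*sin(z)) dz + ∫(cos(3*z)/2) dz.
Step 2. Evaluate the standard form: now sin(3*z)/6 + ∫(-4*z/3) dz + ∫(-6*sin(z)) dz.
Step 3. Evaluate the standard form: now sin(3*z)/6 + 6*cos(z) + ∫(-4*z/3) dz.
Step 4. Evaluate the standard form: now -2*z**2/3 + sin(3*z)/6 + 6*cos(z).
Answer: -2*z**2/3 + sin(3*z)/6 + 6*cos(z).


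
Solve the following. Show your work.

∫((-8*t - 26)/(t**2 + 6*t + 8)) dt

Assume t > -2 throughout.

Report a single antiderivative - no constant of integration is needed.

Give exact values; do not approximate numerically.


Step 1. Decompose ∫((-8*t - 26)/(t**2 + 6*t + 8)) dt by partial fractions, (-8*t - 26)/(t**2 + 6*t + 8) = -3/(t + 4) - 5/(t + 2): now ∫(-5/(t + 2)) dt + ∫(-3/(t + 4)) dt.
Step 2. Evaluate the standard form [assuming t > -2]: now -5*log(t + 2) + ∫(-3/(t + 4)) dt.
Step 3. Evaluate the standard form [assuming t > -4]: now -5*log(t + 2) - 3*log(t + 4).
Answer: -5*log(t + 2) - 3*log(t + 4).


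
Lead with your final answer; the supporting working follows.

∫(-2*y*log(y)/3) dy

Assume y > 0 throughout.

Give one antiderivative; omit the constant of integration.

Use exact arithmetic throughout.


The answer is -y**2*log(y)/3 + y**2/6.
Step 1. Integrate ∫(-2*y*log(y)/3) dy by parts with u = log(y), dv = (-2*y/3) dy, so v = -y**2/3 [assuming y > 0]: now -y**2*log(y)/3 + ∫(y/3) dy.
Step 2. Evaluate the standard form: now -y**2*log(y)/3 + y**2/6.
Answer: -y**2*log(y)/3 + y**2/6.


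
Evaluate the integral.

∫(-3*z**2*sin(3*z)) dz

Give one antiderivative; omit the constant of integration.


Answer: z**2*cos(3*z) - 2*z*sin(3*z)/3 - 2*cos(3*z)/9.


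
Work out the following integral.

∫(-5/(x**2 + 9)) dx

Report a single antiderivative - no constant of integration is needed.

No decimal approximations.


Answer: -5*atan(x/3)/3.


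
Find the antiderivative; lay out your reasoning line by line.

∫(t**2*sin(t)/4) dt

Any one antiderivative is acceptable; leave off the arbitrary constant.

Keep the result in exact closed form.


Step 1. Integrate ∫(t**2*sin(t)/4) dt by parts with u = t**2, dv = (sin(t)/4) dt, so v = -cos(t)/4: now -t**2*cos(t)/4 + ∫(t*cos(t)/2) dt.
Step 2. Integrate ∫(t*cos(t)/2) dt by parts with u = t, dv = (cos(t)/2) dt, so v = sin(t)/2: now -t**2*cos(t)/4 + t*sin(t)/2 + ∫(-sin(t)/2) dt.
Step 3. Evaluate the standard form: now -t**2*cos(t)/4 + t*sin(t)/2 + cos(t)/2.
Answer: -t**2*cos(t)/4 + t*sin(t)/2 + cos(t)/2.


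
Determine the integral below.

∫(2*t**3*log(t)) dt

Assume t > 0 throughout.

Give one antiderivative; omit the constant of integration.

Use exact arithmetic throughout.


Answer: t**4*log(t)/2 - t**4/8.


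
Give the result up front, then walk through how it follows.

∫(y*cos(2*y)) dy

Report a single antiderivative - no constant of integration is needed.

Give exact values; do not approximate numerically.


The answer is y*sin(2*y)/2 + cos(2*y)/4.
Step 1. Integrate ∫(y*cos(2*y)) dy by parts with u = y, dv = (cos(2*y)) dy, so v = sin(2*y)/2: now y*sin(2*y)/2 + ∫(-sin(2*y)/2) dy.
Step 2. Evaluate the standard form: now y*sin(2*y)/2 + cos(2*y)/4.
Answer: y*sin(2*y)/2 + cos(2*y)/4.


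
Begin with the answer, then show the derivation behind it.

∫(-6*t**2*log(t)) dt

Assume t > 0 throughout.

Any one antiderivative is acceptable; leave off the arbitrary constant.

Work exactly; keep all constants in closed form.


The answer is -2*t**3*log(t) + 2*t**3/3.
Step 1. Integrate ∫(-6*t**2*log(t)) dt by parts with u = log(t), dv = (-6*t**2) dt, so v = -2*t**3 [assuming t > 0]: now -2*t**3*log(t) + ∫(2*t**2) dt.
Step 2. Evaluate the standard form: now -2*t**3*log(t) + 2*t**3/3.
Answer: -2*t**3*log(t) + 2*t**3/3.


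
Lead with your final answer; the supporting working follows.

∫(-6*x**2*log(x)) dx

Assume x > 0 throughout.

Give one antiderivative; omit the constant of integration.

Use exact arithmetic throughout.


The answer is -2*x**3*log(x) + 2*x**3/3.
Step 1. Integrate ∫(-6*x**2*log(x)) dx by parts with u = log(x), dv = (-6*x**2) dx, so v = -2*x**3 [assuming x > 0]: now -2*x**3*log(x) + ∫(2*x**2) dx.
Step 2. Evaluate the standard form: now -2*x**3*log(x) + 2*x**3/3.
Answer: -2*x**3*log(x) + 2*x**3/3.


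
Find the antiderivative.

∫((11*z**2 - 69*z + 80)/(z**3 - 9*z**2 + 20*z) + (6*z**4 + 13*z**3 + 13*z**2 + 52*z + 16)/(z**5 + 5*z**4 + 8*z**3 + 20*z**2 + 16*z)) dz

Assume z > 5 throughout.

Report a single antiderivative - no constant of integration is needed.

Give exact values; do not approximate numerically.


Answer: 5*log(z) + 2*log(z - 5) + 5*log(z - 4) + 2*log(z + 1) + 3*log(z + 4) - 3*atan(z/2)/2.


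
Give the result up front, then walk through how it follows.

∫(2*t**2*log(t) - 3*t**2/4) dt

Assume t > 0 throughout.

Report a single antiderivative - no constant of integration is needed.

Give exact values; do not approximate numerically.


The answer is 2*t**3*log(t)/3 - 17*t**3/36.
Step 1. Rewrite: now ∫(-3*t**2/4) dt + ∫(2*t**2*log(t)) dt.
Step 2. Evaluate the standard form: now -t**3/4 + ∫(2*t**2*log(t)) dt.
Step 3. Integrate ∫(2*t**2*log(t)) dt by parts with u = log(t), dv = (2*t**2) dt, so v = 2*t**3/3 [assuming t > 0]: now 2*t**3*log(t)/3 - t**3/4 + ∫(-2*t**2/3) dt.
Step 4. Evaluate the standard form: now 2*t**3*log(t)/3 - 17*t**3/36.
Answer: 2*t**3*log(t)/3 - 17*t**3/36.


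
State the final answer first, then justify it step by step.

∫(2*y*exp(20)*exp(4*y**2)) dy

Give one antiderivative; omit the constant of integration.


The answer is exp(4*y**2 + 20)/4.
Step 1. Substitute u = y**2 + 5, turning ∫(2*y*exp(20)*exp(4*y**2)) dy into ∫(exp(4*u)) du: now ∫(exp(4*u)) du.
Step 2. Evaluate the standard form: now exp(4*u)/4.
Step 3. Substitute back u = y**2 + 5: now exp(4*y**2 + 20)/4.
Answer: exp(4*y**2 + 20)/4.


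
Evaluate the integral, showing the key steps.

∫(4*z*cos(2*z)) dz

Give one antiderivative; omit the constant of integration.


Step 1. Integrate ∫(4*z*cos(2*z)) dz by parts with u = z, dv = (4*cos(2*z)) dz, so v = 2*sin(2*z): now 2*z*sin(2*z) + ∫(-2*sin(2*z)) dz.
Step 2. Evaluate the standard form: now 2*z*sin(2*z) + cos(2*z).
Answer: 2*z*sin(2*z) + cos(2*z).


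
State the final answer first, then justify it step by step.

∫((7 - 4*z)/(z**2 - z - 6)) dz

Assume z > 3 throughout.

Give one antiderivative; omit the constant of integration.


The answer is -log(z - 3) - 3*log(z + 2).
Step 1. Decompose ∫((7 - 4*z)/(z**2 - z - 6)) dz by partial fractions, (7 - 4*z)/(z**2 - z - 6) = -3/(z + 2) - 1/(z - 3): now ∫(-1/(z - 3)) dz + ∫(-3/(z + 2)) dz.
Step 2. Evaluate the standard form [assuming z > 3]: now -log(z - 3) + ∫(-3/(z + 2)) dz.
Step 3. Evaluate the standard form [assuming z > -2]: now -log(z - 3) - 3*log(z + 2).
Answer: -log(z - 3) - 3*log(z + 2).


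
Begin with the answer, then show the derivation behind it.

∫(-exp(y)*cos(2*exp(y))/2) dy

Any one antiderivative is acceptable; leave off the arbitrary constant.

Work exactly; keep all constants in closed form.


The answer is -sin(2*exp(y))/4.
Step 1. Substitute u = exp(y), turning ∫(-exp(y)*cos(2*exp(y))/2) dy into ∫(-cos(2*u)/2) du: now ∫(-cos(2*u)/2) du.
Step 2. Evaluate the standard form: now -sin(2*u)/4.
Step 3. Substitute back u = exp(y): now -sin(2*exp(y))/4.
Answer: -sin(2*exp(y))/4.


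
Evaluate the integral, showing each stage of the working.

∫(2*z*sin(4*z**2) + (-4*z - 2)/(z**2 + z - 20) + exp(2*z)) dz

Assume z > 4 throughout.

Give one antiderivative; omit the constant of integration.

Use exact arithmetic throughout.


Step 1. Rewrite: now ∫(2*z*sin(4*z**2)) dz + ∫((-4*z - 2)/(z**2 + z - 20)) dz + ∫(exp(2*z)) dz.
Step 2. Substitute u = z**2, turning ∫(2*z*sin(4*z**2)) dz into ∫(sin(4*u)) du: now ∫((-4*z - 2)/(z**2 + z - 20)) dz + ∫(exp(2*z)) dz + ∫(sin(4*u)) du.
Step 3. Evaluate the standard form: now -cos(4*u)/4 + ∫((-4*z - 2)/(z**2 + z - 20)) dz + ∫(exp(2*z)) dz.
Step 4. Substitute back u = z**2: now -cos(4*z**2)/4 + ∫((-4*z - 2)/(z**2 + z - 20)) dz + ∫(exp(2*z)) dz.
Step 5. Evaluate the standard form: now exp(2*z)/2 - cos(4*z**2)/4 + ∫((-4*z - 2)/(z**2 + z - 20)) dz.
Step 6. Decompose ∫((-4*z - 2)/(z**2 + z - 20)) dz by partial fractions, (-4*z - 2)/(z**2 + z - 20) = -2/(z + 5) - 2/(z - 4): now exp(2*z)/2 - cos(4*z**2)/4 + ∫(-2/(z - 4)) dz + ∫(-2/(z + 5)) dz.
Step 7. Evaluate the standard form [assuming z > 4]: now exp(2*z)/2 - 2*log(z - 4) - cos(4*z**2)/4 + ∫(-2/(z + 5)) dz.
Step 8. Evaluate the standard form [assuming z > -5]: now exp(2*z)/2 - 2*log(z - 4) - 2*log(z + 5) - cos(4*z**2)/4.
Answer: exp(2*z)/2 - 2*log(z - 4) - 2*log(z + 5) - cos(4*z**2)/4.


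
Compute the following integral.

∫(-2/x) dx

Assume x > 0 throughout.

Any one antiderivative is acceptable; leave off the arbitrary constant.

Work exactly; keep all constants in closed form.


Answer: -2*log(x).


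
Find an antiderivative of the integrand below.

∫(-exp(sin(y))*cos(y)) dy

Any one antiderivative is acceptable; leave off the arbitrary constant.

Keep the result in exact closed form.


Answer: -exp(sin(y)).


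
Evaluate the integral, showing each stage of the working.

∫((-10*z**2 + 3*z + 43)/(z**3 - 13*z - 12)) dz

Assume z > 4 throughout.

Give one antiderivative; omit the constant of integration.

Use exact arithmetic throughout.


Step 1. Decompose ∫((-10*z**2 + 3*z + 43)/(z**3 - 13*z - 12)) dz by partial fractions, (-10*z**2 + 3*z + 43)/(z**3 - 13*z - 12) = -4/(z + 3) - 3/(z + 1) - 3/(z - 4): now ∫(-3/(z - 4)) dz + ∫(-3/(z + 1)) dz + ∫(-4/(z + 3)) dz.
Step 2. Evaluate the standard form [assuming z > -3]: now -4*log(z + 3) + ∫(-3/(z - 4)) dz + ∫(-3/(z + 1)) dz.
Step 3. Evaluate the standard form [assuming z > -1]: now -3*log(z + 1) - 4*log(z + 3) + ∫(-3/(z - 4)) dz.
Step 4. Evaluate the standard form [assuming z > 4]: now -3*log(z - 4) - 3*log(z + 1) - 4*log(z + 3).
Answer: -3*log(z - 4) - 3*log(z + 1) - 4*log(z + 3).


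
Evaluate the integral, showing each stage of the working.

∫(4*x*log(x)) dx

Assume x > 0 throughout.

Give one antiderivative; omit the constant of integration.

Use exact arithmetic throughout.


Step 1. Integrate ∫(4*x*log(x)) dx by parts with u = log(x), dv = (4*x) dx, so v = 2*x**2 [assuming x > 0]: now 2*x**2*log(x) + ∫(-2*x) dx.
Step 2. Evaluate the standard form: now 2*x**2*log(x) - x**2.
Answer: 2*x**2*log(x) - x**2.


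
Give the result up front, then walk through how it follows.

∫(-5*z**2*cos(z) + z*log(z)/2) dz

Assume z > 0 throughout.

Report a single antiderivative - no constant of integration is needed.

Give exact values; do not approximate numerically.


The answer is z**2*log(z)/4 - 5*z**2*sin(z) - z**2/8 - 10*z*cos(z) + 10*sin(z).
Step 1. Rewrite: now ∫(z*log(z)/2) dz + ∫(-5*z**2*cos(z)) dz.
Step 2. Integrate ∫(z*log(z)/2) dz by parts with u = log(z), dv = (z/2) dz, so v = z**2/4 [assuming z > 0]: now z**2*log(z)/4 + ∫(-z/4) dz + ∫(-5*z**2*cos(z)) dz.
Step 3. Evaluate the standard form: now z**2*log(z)/4 - z**2/8 + ∫(-5*z**2*cos(z)) dz.
Step 4. Integrate ∫(-5*z**2*cos(z)) dz by parts with u = z**2, dv = (-5*cos(z)) dz, so v = -5*sin(z): now z**2*log(z)/4 - 5*z**2*sin(z) - z**2/8 + ∫(10*z*sin(z)) dz.
Step 5. Integrate ∫(10*z*sin(z)) dz by parts with u = z, dv = (10*sin(z)) dz, so v = -10*cos(z): now z**2*log(z)/4 - 5*z**2*sin(z) - z**2/8 - 10*z*cos(z) + ∫(10*cos(z)) dz.
Step 6. Evaluate the standard form: now z**2*log(z)/4 - 5*z**2*sin(z) - z**2/8 - 10*z*cos(z) + 10*sin(z).
Answer: z**2*log(z)/4 - 5*z**2*sin(z) - z**2/8 - 10*z*cos(z) + 10*sin(z).


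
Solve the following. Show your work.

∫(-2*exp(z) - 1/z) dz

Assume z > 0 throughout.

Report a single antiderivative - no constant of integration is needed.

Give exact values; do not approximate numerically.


Step 1. Rewrite: now ∫(-1/z) dz + ∫(-2*exp(z)) dz.
Step 2. Evaluate the standard form [assuming z > 0]: now -log(z) + ∫(-2*exp(z)) dz.
Step 3. Evaluate the standard form: now -2*exp(z) - log(z).
Answer: -2*exp(z) - log(z).


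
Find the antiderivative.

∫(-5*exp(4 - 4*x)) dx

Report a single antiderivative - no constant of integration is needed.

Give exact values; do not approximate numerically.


Answer: 5*exp(4 - 4*x)/4.


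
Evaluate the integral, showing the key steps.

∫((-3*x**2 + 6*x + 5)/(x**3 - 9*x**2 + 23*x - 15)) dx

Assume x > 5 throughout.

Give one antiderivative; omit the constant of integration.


Step 1. Decompose ∫((-3*x**2 + 6*x + 5)/(x**3 - 9*x**2 + 23*x - 15)) dx by partial fractions, (-3*x**2 + 6*x + 5)/(x**3 - 9*x**2 + 23*x - 15) = 1/(x - 1) + 1/(x - 3) - 5/(x - 5): now ∫(-5/(x - 5)) dx + ∫(1/(x - 3)) dx + ∫(1/(x - 1)) dx.
Step 2. Evaluate the standard form [assuming x > 5]: now -5*log(x - 5) + ∫(1/(x - 3)) dx + ∫(1/(x - 1)) dx.
Step 3. Evaluate the standard form [assuming x > 3]: now -5*log(x - 5) + log(x - 3) + ∫(1/(x - 1)) dx.
Step 4. Evaluate the standard form [assuming x > 1]: now -5*log(x - 5) + log(x - 3) + log(x - 1).
Answer: -5*log(x - 5) + log(x - 3) + log(x - 1).


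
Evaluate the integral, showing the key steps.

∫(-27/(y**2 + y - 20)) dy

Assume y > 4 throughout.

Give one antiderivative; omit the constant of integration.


Step 1. Decompose ∫(-27/(y**2 + y - 20)) dy by partial fractions, -27/(y**2 + y - 20) = 3/(y + 5) - 3/(y - 4): now ∫(-3/(y - 4)) dy + ∫(3/(y + 5)) dy.
Step 2. Evaluate the standard form [assuming y > -5]: now 3*log(y + 5) + ∫(-3/(y - 4)) dy.
Step 3. Evaluate the standard form [assuming y > 4]: now -3*log(y - 4) + 3*log(y + 5).
Answer: -3*log(y - 4) + 3*log(y + 5).


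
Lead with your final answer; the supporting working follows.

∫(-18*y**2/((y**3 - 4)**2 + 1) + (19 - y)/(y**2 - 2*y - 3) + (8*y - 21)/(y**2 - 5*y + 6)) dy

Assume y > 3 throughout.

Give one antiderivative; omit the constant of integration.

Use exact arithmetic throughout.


The answer is 7*log(y - 3) + 5*log(y - 2) - 5*log(y + 1) - 6*atan(y**3 - 4).
Step 1. Rewrite: now ∫(-18*y**2/((y**3 - 4)**2 + 1)) dy + ∫((19 - y)/(y**2 - 2*y - 3)) dy + ∫((8*y - 21)/(y**2 - 5*y + 6)) dy.
Step 2. Decompose ∫((8*y - 21)/(y**2 - 5*y + 6)) dy by partial fractions, (8*y - 21)/(y**2 - 5*y + 6) = 5/(y - 2) + 3/(y - 3): now ∫(-18*y**2/((y**3 - 4)**2 + 1)) dy + ∫((19 - y)/(y**2 - 2*y - 3)) dy + ∫(3/(y - 3)) dy + ∫(5/(y - 2)) dy.
Step 3. Evaluate the standard form [assuming y > 3]: now 3*log(y - 3) + ∫(-18*y**2/((y**3 - 4)**2 + 1)) dy + ∫((19 - y)/(y**2 - 2*y - 3)) dy + ∫(5/(y - 2)) dy.
Step 4. Evaluate the standard form [assuming y > 2]: now 3*log(y - 3) + 5*log(y - 2) + ∫(-18*y**2/((y**3 - 4)**2 + 1)) dy + ∫((19 - y)/(y**2 - 2*y - 3)) dy.
Step 5. Substitute u = y**3 - 4, turning ∫(-18*y**2/((y**3 - 4)**2 + 1)) dy into ∫(-6/(u**2 + 1)) du: now 3*log(y - 3) + 5*log(y - 2) + ∫((19 - y)/(y**2 - 2*y - 3)) dy + ∫(-6/(u**2 + 1)) du.
Step 6. Evaluate the standard form: now 3*log(y - 3) + 5*log(y - 2) - 6*atan(u) + ∫((19 - y)/(y**2 - 2*y - 3)) dy.
Step 7. Substitute back u = y**3 - 4: now 3*log(y - 3) + 5*log(y - 2) - 6*atan(y**3 - 4) + ∫((19 - y)/(y**2 - 2*y - 3)) dy.
Step 8. Decompose ∫((19 - y)/(y**2 - 2*y - 3)) dy by partial fractions, (19 - y)/(y**2 - 2*y - 3) = -5/(y + 1) + 4/(y - 3): now 3*log(y - 3) + 5*log(y - 2) - 6*atan(y**3 - 4) + ∫(4/(y - 3)) dy + ∫(-5/(y + 1)) dy.
Step 9. Evaluate the standard form [assuming y > 3]: now 7*log(y - 3) + 5*log(y - 2) - 6*atan(y**3 - 4) + ∫(-5/(y + 1)) dy.
Step 10. Evaluate the standard form [assuming y > -1]: now 7*log(y - 3) + 5*log(y - 2) - 5*log(y + 1) - 6*atan(y**3 - 4).
Answer: 7*log(y - 3) + 5*log(y - 2) - 5*log(y + 1) - 6*atan(y**3 - 4).


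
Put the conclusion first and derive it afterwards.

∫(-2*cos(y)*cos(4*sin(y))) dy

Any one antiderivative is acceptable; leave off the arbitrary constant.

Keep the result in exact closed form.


The answer is -sin(4*sin(y))/2.
Step 1. Substitute u = sin(y), turning ∫(-2*cos(y)*cos(4*sin(y))) dy into ∫(-2*cos(4*u)) du: now ∫(-2*cos(4*u)) du.
Step 2. Evaluate the standard form: now -sin(4*u)/2.
Step 3. Substitute back u = sin(y): now -sin(4*sin(y))/2.
Answer: -sin(4*sin(y))/2.


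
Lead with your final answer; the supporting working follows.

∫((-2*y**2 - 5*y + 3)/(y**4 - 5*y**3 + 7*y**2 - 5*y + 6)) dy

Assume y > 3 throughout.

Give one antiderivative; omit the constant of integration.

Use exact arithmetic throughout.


The answer is -3*log(y - 3) + 3*log(y - 2) + atan(y).
Step 1. Decompose ∫((-2*y**2 - 5*y + 3)/(y**4 - 5*y**3 + 7*y**2 - 5*y + 6)) dy by partial fractions, (-2*y**2 - 5*y + 3)/(y**4 - 5*y**3 + 7*y**2 - 5*y + 6) = 1/(y**2 + 1) + 3/(y - 2) - 3/(y - 3): now ∫(-3/(y - 3)) dy + ∫(3/(y - 2)) dy + ∫(1/(y**2 + 1)) dy.
Step 2. Evaluate the standard form [assuming y > 3]: now -3*log(y - 3) + ∫(3/(y - 2)) dy + ∫(1/(y**2 + 1)) dy.
Step 3. Evaluate the standard form [assuming y > 2]: now -3*log(y - 3) + 3*log(y - 2) + ∫(1/(y**2 + 1)) dy.
Step 4. Evaluate the standard form: now -3*log(y - 3) + 3*log(y - 2) + atan(y).
Answer: -3*log(y - 3) + 3*log(y - 2) + atan(y).


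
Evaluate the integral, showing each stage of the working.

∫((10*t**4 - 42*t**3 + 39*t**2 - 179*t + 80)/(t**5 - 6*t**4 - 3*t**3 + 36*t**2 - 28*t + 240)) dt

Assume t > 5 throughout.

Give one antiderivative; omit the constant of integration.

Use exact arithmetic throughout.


Step 1. Decompose ∫((10*t**4 - 42*t**3 + 39*t**2 - 179*t + 80)/(t**5 - 6*t**4 - 3*t**3 + 36*t**2 - 28*t + 240)) dt by partial fractions, (10*t**4 - 42*t**3 + 39*t**2 - 179*t + 80)/(t**5 - 6*t**4 - 3*t**3 + 36*t**2 - 28*t + 240) = 1/(t**2 + 4) + 4/(t + 3) + 1/(t - 4) + 5/(t - 5): now ∫(5/(t - 5)) dt + ∫(1/(t - 4)) dt + ∫(4/(t + 3)) dt + ∫(1/(t**2 + 4)) dt.
Step 2. Evaluate the standard form [assuming t > 4]: now log(t - 4) + ∫(5/(t - 5)) dt + ∫(4/(t + 3)) dt + ∫(1/(t**2 + 4)) dt.
Step 3. Evaluate the standard form [assuming t > -3]: now log(t - 4) + 4*log(t + 3) + ∫(5/(t - 5)) dt + ∫(1/(t**2 + 4)) dt.
Step 4. Evaluate the standard form [assuming t > 5]: now 5*log(t - 5) + log(t - 4) + 4*log(t + 3) + ∫(1/(t**2 + 4)) dt.
Step 5. Evaluate the standard form: now 5*log(t - 5) + log(t - 4) + 4*log(t + 3) + atan(t/2)/2.
Answer: 5*log(t - 5) + log(t - 4) + 4*log(t + 3) + atan(t/2)/2.


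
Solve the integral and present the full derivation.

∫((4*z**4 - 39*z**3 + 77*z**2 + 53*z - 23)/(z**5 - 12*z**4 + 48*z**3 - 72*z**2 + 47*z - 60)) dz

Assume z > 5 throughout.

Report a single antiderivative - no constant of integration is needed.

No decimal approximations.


Step 1. Decompose ∫((4*z**4 - 39*z**3 + 77*z**2 + 53*z - 23)/(z**5 - 12*z**4 + 48*z**3 - 72*z**2 + 47*z - 60)) dz by partial fractions, (4*z**4 - 39*z**3 + 77*z**2 + 53*z - 23)/(z**5 - 12*z**4 + 48*z**3 - 72*z**2 + 47*z - 60) = 2/(z**2 + 1) + 5/(z - 3) + 3/(z - 4) - 4/(z - 5): now ∫(-4/(z - 5)) dz + ∫(3/(z - 4)) dz + ∫(5/(z - 3)) dz + ∫(2/(z**2 + 1)) dz.
Step 2. Evaluate the standard form [assuming z > 4]: now 3*log(z - 4) + ∫(-4/(z - 5)) dz + ∫(5/(z - 3)) dz + ∫(2/(z**2 + 1)) dz.
Step 3. Evaluate the standard form [assuming z > 3]: now 3*log(z - 4) + 5*log(z - 3) + ∫(-4/(z - 5)) dz + ∫(2/(z**2 + 1)) dz.
Step 4. Evaluate the standard form [assuming z > 5]: now -4*log(z - 5) + 3*log(z - 4) + 5*log(z - 3) + ∫(2/(z**2 + 1)) dz.
Step 5. Evaluate the standard form: now -4*log(z - 5) + 3*log(z - 4) + 5*log(z - 3) + 2*atan(z).
Answer: -4*log(z - 5) + 3*log(z - 4) + 5*log(z - 3) + 2*atan(z).


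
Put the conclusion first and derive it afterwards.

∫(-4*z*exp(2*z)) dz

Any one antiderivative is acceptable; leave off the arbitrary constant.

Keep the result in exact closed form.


The answer is -2*z*exp(2*z) + exp(2*z).
Step 1. Integrate ∫(-4*z*exp(2*z)) dz by parts with u = z, dv = (-4*exp(2*z)) dz, so v = -2*exp(2*z): now -2*z*exp(2*z) + ∫(2*exp(2*z)) dz.
Step 2. Evaluate the standard form: now -2*z*exp(2*z) + exp(2*z).
Answer: -2*z*exp(2*z) + exp(2*z).


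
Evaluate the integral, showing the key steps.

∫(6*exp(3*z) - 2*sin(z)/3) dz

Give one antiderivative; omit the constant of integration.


Step 1. Rewrite: now ∫(6*exp(3*z)) dz + ∫(-2*sin(z)/3) dz.
Step 2. Evaluate the standard form: now 2*exp(3*z) + ∫(-2*sin(z)/3) dz.
Step 3. Evaluate the standard form: now 2*exp(3*z) + 2*cos(z)/3.
Answer: 2*exp(3*z) + 2*cos(z)/3.


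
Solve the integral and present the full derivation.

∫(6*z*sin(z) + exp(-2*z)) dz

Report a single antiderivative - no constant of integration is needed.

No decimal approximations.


Step 1. Rewrite: now ∫(6*z*sin(z)) dz + ∫(exp(-2*z)) dz.
Step 2. Evaluate the standard form: now ∫(6*z*sin(z)) dz - exp(-2*z)/2.
Step 3. Integrate ∫(6*z*sin(z)) dz by parts with u = z, dv = (6*sin(z)) dz, so v = -6*cos(z): now -6*z*cos(z) + ∫(6*cos(z)) dz - exp(-2*z)/2.
Step 4. Evaluate the standard form: now -6*z*cos(z) + 6*sin(z) - exp(-2*z)/2.
Answer: -6*z*cos(z) + 6*sin(z) - exp(-2*z)/2.


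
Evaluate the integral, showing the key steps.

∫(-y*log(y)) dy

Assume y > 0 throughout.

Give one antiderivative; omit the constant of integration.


Step 1. Integrate ∫(-y*log(y)) dy by parts with u = log(y), dv = (-y) dy, so v = -y**2/2 [assuming y > 0]: now -y**2*log(y)/2 + ∫(y/2) dy.
Step 2. Evaluate the standard form: now -y**2*log(y)/2 + y**2/4.
Answer: -y**2*log(y)/2 + y**2/4.


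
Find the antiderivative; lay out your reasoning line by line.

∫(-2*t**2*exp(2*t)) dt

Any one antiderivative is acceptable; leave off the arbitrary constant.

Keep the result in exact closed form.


Step 1. Integrate ∫(-2*t**2*exp(2*t)) dt by parts with u = t**2, dv = (-2*exp(2*t)) dt, so v = -exp(2*t): now -t**2*exp(2*t) + ∫(2*t*exp(2*t)) dt.
Step 2. Integrate ∫(2*t*exp(2*t)) dt by parts with u = t, dv = (2*exp(2*t)) dt, so v = exp(2*t): now -t**2*exp(2*t) + t*exp(2*t) + ∫(-exp(2*t)) dt.
Step 3. Evaluate the standard form: now -t**2*exp(2*t) + t*exp(2*t) - exp(2*t)/2.
Answer: -t**2*exp(2*t) + t*exp(2*t) - exp(2*t)/2.


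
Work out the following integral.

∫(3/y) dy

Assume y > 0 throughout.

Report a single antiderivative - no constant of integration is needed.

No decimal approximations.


Answer: 3*log(y).


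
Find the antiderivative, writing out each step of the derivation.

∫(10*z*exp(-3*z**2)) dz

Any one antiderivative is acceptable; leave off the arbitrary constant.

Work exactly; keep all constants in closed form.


Step 1. Substitute u = z**2, turning ∫(10*z*exp(-3*z**2)) dz into ∫(5*exp(-3*u)) du: now ∫(5*exp(-3*u)) du.
Step 2. Evaluate the standard form: now -5*exp(-3*u)/3.
Step 3. Substitute back u = z**2: now -5*exp(-3*z**2)/3.
Answer: -5*exp(-3*z**2)/3.


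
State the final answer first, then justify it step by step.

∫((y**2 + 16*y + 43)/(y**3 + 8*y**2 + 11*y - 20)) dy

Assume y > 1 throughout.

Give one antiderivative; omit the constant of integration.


The answer is 2*log(y - 1) + log(y + 4) - 2*log(y + 5).
Step 1. Decompose ∫((y**2 + 16*y + 43)/(y**3 + 8*y**2 + 11*y - 20)) dy by partial fractions, (y**2 + 16*y + 43)/(y**3 + 8*y**2 + 11*y - 20) = -2/(y + 5) + 1/(y + 4) + 2/(y - 1): now ∫(2/(y - 1)) dy + ∫(1/(y + 4)) dy + ∫(-2/(y + 5)) dy.
Step 2. Evaluate the standard form [assuming y > -4]: now log(y + 4) + ∫(2/(y - 1)) dy + ∫(-2/(y + 5)) dy.
Step 3. Evaluate the standard form [assuming y > -5]: now log(y + 4) - 2*log(y + 5) + ∫(2/(y - 1)) dy.
Step 4. Evaluate the standard form [assuming y > 1]: now 2*log(y - 1) + log(y + 4) - 2*log(y + 5).
Answer: 2*log(y - 1) + log(y + 4) - 2*log(y + 5).


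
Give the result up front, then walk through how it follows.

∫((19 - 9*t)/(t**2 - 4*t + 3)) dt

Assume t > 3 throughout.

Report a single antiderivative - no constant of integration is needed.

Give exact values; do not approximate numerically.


The answer is -4*log(t - 3) - 5*log(t - 1).
Step 1. Decompose ∫((19 - 9*t)/(t**2 - 4*t + 3)) dt by partial fractions, (19 - 9*t)/(t**2 - 4*t + 3) = -5/(t - 1) - 4/(t - 3): now ∫(-4/(t - 3)) dt + ∫(-5/(t - 1)) dt.
Step 2. Evaluate the standard form [assuming t > 1]: now -5*log(t - 1) + ∫(-4/(t - 3)) dt.
Step 3. Evaluate the standard form [assuming t > 3]: now -4*log(t - 3) - 5*log(t - 1).
Answer: -4*log(t - 3) - 5*log(t - 1).


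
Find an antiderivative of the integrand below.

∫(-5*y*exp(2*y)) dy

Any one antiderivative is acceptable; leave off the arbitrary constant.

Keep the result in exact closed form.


Answer: -5*y*exp(2*y)/2 + 5*exp(2*y)/4.


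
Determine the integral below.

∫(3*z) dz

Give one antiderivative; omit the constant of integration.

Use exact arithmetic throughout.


Answer: 3*z**2/2.


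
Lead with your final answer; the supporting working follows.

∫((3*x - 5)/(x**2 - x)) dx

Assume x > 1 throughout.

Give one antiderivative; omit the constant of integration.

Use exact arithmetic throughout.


The answer is 5*log(x) - 2*log(x - 1).
Step 1. Decompose ∫((3*x - 5)/(x**2 - x)) dx by partial fractions, (3*x - 5)/(x**2 - x) = -2/(x - 1) + 5/x: now ∫(5/x) dx + ∫(-2/(x - 1)) dx.
Step 2. Evaluate the standard form [assuming x > 0]: now 5*log(x) + ∫(-2/(x - 1)) dx.
Step 3. Evaluate the standard form [assuming x > 1]: now 5*log(x) - 2*log(x - 1).
Answer: 5*log(x) - 2*log(x - 1).


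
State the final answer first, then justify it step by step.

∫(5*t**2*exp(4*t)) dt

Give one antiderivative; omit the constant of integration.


The answer is 5*t**2*exp(4*t)/4 - 5*t*exp(4*t)/8 + 5*exp(4*t)/32.
Step 1. Integrate ∫(5*t**2*exp(4*t)) dt by parts with u = t**2, dv = (5*exp(4*t)) dt, so v = 5*exp(4*t)/4: now 5*t**2*exp(4*t)/4 + ∫(-5*t*exp(4*t)/2) dt.
Step 2. Integrate ∫(-5*t*exp(4*t)/2) dt by parts with u = t, dv = (-5*exp(4*t)/2) dt, so v = -5*exp(4*t)/8: now 5*t**2*exp(4*t)/4 - 5*t*exp(4*t)/8 + ∫(5*exp(4*t)/8) dt.
Step 3. Evaluate the standard form: now 5*t**2*exp(4*t)/4 - 5*t*exp(4*t)/8 + 5*exp(4*t)/32.
Answer: 5*t**2*exp(4*t)/4 - 5*t*exp(4*t)/8 + 5*exp(4*t)/32.


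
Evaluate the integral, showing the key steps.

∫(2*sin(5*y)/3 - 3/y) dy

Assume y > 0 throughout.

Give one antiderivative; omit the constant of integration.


Step 1. Rewrite: now ∫(-3/y) dy + ∫(2*sin(5*y)/3) dy.
Step 2. Evaluate the standard form [assuming y > 0]: now -3*log(y) + ∫(2*sin(5*y)/3) dy.
Step 3. Evaluate the standard form: now -3*log(y) - 2*cos(5*y)/15.
Answer: -3*log(y) - 2*cos(5*y)/15.


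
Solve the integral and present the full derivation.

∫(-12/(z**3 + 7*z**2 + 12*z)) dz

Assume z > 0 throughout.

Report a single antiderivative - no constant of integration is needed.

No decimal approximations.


Step 1. Decompose ∫(-12/(z**3 + 7*z**2 + 12*z)) dz by partial fractions, -12/(z**3 + 7*z**2 + 12*z) = -3/(z + 4) + 4/(z + 3) - 1/z: now ∫(-1/z) dz + ∫(4/(z + 3)) dz + ∫(-3/(z + 4)) dz.
Step 2. Evaluate the standard form [assuming z > -3]: now 4*log(z + 3) + ∫(-1/z) dz + ∫(-3/(z + 4)) dz.
Step 3. Evaluate the standard form [assuming z > 0]: now -log(z) + 4*log(z + 3) + ∫(-3/(z + 4)) dz.
Step 4. Evaluate the standard form [assuming z > -4]: now -log(z) + 4*log(z + 3) - 3*log(z + 4).
Answer: -log(z) + 4*log(z + 3) - 3*log(z + 4).


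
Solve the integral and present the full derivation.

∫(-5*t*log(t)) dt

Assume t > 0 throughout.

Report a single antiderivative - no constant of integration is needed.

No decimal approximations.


Step 1. Integrate ∫(-5*t*log(t)) dt by parts with u = log(t), dv = (-5*t) dt, so v = -5*t**2/2 [assuming t > 0]: now -5*t**2*log(t)/2 + ∫(5*t/2) dt.
Step 2. Evaluate the standard form: now -5*t**2*log(t)/2 + 5*t**2/4.
Answer: -5*t**2*log(t)/2 + 5*t**2/4.


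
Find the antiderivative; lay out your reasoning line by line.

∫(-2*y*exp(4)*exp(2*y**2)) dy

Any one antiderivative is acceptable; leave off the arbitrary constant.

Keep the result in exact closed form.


Step 1. Substitute u = y**2 + 2, turning ∫(-2*y*exp(4)*exp(2*y**2)) dy into ∫(-exp(2*u)) du: now ∫(-exp(2*u)) du.
Step 2. Evaluate the standard form: now -exp(2*u)/2.
Step 3. Substitute back u = y**2 + 2: now -exp(2*y**2 + 4)/2.
Answer: -exp(2*y**2 + 4)/2.


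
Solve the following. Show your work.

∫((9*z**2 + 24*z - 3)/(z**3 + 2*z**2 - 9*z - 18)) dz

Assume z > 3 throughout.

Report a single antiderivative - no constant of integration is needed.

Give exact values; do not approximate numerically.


Step 1. Decompose ∫((9*z**2 + 24*z - 3)/(z**3 + 2*z**2 - 9*z - 18)) dz by partial fractions, (9*z**2 + 24*z - 3)/(z**3 + 2*z**2 - 9*z - 18) = 1/(z + 3) + 3/(z + 2) + 5/(z - 3): now ∫(5/(z - 3)) dz + ∫(3/(z + 2)) dz + ∫(1/(z + 3)) dz.
Step 2. Evaluate the standard form [assuming z > -2]: now 3*log(z + 2) + ∫(5/(z - 3)) dz + ∫(1/(z + 3)) dz.
Step 3. Evaluate the standard form [assuming z > -3]: now 3*log(z + 2) + log(z + 3) + ∫(5/(z - 3)) dz.
Step 4. Evaluate the standard form [assuming z > 3]: now 5*log(z - 3) + 3*log(z + 2) + log(z + 3).
Answer: 5*log(z - 3) + 3*log(z + 2) + log(z + 3).


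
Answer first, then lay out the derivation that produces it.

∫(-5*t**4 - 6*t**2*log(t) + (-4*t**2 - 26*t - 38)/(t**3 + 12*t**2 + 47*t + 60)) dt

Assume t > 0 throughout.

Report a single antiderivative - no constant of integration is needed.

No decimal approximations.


The answer is -t**5 - 2*t**3*log(t) + 2*t**3/3 + 2*log(t + 3) - 2*log(t + 4) - 4*log(t + 5).
Step 1. Rewrite: now ∫(-5*t**4) dt + ∫(-6*t**2*log(t)) dt + ∫((-4*t**2 - 26*t - 38)/(t**3 + 12*t**2 + 47*t + 60)) dt.
Step 2. Decompose ∫((-4*t**2 - 26*t - 38)/(t**3 + 12*t**2 + 47*t + 60)) dt by partial fractions, (-4*t**2 - 26*t - 38)/(t**3 + 12*t**2 + 47*t + 60) = -4/(t + 5) - 2/(t + 4) + 2/(t + 3): now ∫(-5*t**4) dt + ∫(-6*t**2*log(t)) dt + ∫(2/(t + 3)) dt + ∫(-2/(t + 4)) dt + ∫(-4/(t + 5)) dt.
Step 3. Evaluate the standard form [assuming t > -4]: now -2*log(t + 4) + ∫(-5*t**4) dt + ∫(-6*t**2*log(t)) dt + ∫(2/(t + 3)) dt + ∫(-4/(t + 5)) dt.
Step 4. Evaluate the standard form [assuming t > -5]: now -2*log(t + 4) - 4*log(t + 5) + ∫(-5*t**4) dt + ∫(-6*t**2*log(t)) dt + ∫(2/(t + 3)) dt.
Step 5. Evaluate the standard form [assuming t > -3]: now 2*log(t + 3) - 2*log(t + 4) - 4*log(t + 5) + ∫(-5*t**4) dt + ∫(-6*t**2*log(t)) dt.
Step 6. Evaluate the standard form: now -t**5 + 2*log(t + 3) - 2*log(t + 4) - 4*log(t + 5) + ∫(-6*t**2*log(t)) dt.
Step 7. Integrate ∫(-6*t**2*log(t)) dt by parts with u = log(t), dv = (-6*t**2) dt, so v = -2*t**3 [assuming t > 0]: now -t**5 - 2*t**3*log(t) + 2*log(t + 3) - 2*log(t + 4) - 4*log(t + 5) + ∫(2*t**2) dt.
Step 8. Evaluate the standard form: now -t**5 - 2*t**3*log(t) + 2*t**3/3 + 2*log(t + 3) - 2*log(t + 4) - 4*log(t + 5).
Answer: -t**5 - 2*t**3*log(t) + 2*t**3/3 + 2*log(t + 3) - 2*log(t + 4) - 4*log(t + 5).


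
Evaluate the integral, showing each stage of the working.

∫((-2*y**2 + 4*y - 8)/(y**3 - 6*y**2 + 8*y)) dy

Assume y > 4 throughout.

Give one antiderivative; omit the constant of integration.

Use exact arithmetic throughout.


Step 1. Decompose ∫((-2*y**2 + 4*y - 8)/(y**3 - 6*y**2 + 8*y)) dy by partial fractions, (-2*y**2 + 4*y - 8)/(y**3 - 6*y**2 + 8*y) = 2/(y - 2) - 3/(y - 4) - 1/y: now ∫(-1/y) dy + ∫(-3/(y - 4)) dy + ∫(2/(y - 2)) dy.
Step 2. Evaluate the standard form [assuming y > 4]: now -3*log(y - 4) + ∫(-1/y) dy + ∫(2/(y - 2)) dy.
Step 3. Evaluate the standard form [assuming y > 0]: now -log(y) - 3*log(y - 4) + ∫(2/(y - 2)) dy.
Step 4. Evaluate the standard form [assuming y > 2]: now -log(y) - 3*log(y - 4) + 2*log(y - 2).
Answer: -log(y) - 3*log(y - 4) + 2*log(y - 2).


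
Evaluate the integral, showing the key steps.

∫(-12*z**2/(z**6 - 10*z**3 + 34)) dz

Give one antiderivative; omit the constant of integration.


Step 1. Substitute u = z**3 - 5, turning ∫(-12*z**2/(z**6 - 10*z**3 + 34)) dz into ∫(-4/(u**2 + 9)) du: now ∫(-4/(u**2 + 9)) du.
Step 2. Evaluate the standard form: now -4*atan(u/3)/3.
Step 3. Substitute back u = z**3 - 5: now -4*atan(z**3/3 - 5/3)/3.
Answer: -4*atan(z**3/3 - 5/3)/3.


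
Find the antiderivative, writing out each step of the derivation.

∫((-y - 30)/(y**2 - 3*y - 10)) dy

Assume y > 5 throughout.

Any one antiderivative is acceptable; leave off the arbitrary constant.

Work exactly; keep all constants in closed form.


Step 1. Decompose ∫((-y - 30)/(y**2 - 3*y - 10)) dy by partial fractions, (-y - 30)/(y**2 - 3*y - 10) = 4/(y + 2) - 5/(y - 5): now ∫(-5/(y - 5)) dy + ∫(4/(y + 2)) dy.
Step 2. Evaluate the standard form [assuming y > -2]: now 4*log(y + 2) + ∫(-5/(y - 5)) dy.
Step 3. Evaluate the standard form [assuming y > 5]: now -5*log(y - 5) + 4*log(y + 2).
Answer: -5*log(y - 5) + 4*log(y + 2).


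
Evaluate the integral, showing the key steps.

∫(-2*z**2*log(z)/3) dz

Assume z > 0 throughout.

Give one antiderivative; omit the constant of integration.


Step 1. Integrate ∫(-2*z**2*log(z)/3) dz by parts with u = log(z), dv = (-2*z**2/3) dz, so v = -2*z**3/9 [assuming z > 0]: now -2*z**3*log(z)/9 + ∫(2*z**2/9) dz.
Step 2. Evaluate the standard form: now -2*z**3*log(z)/9 + 2*z**3/27.
Answer: -2*z**3*log(z)/9 + 2*z**3/27.


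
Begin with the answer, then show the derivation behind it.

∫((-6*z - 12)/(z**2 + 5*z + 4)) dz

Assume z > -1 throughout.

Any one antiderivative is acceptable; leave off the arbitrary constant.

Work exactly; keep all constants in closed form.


The answer is -2*log(z + 1) - 4*log(z + 4).
Step 1. Decompose ∫((-6*z - 12)/(z**2 + 5*z + 4)) dz by partial fractions, (-6*z - 12)/(z**2 + 5*z + 4) = -4/(z + 4) - 2/(z + 1): now ∫(-2/(z + 1)) dz + ∫(-4/(z + 4)) dz.
Step 2. Evaluate the standard form [assuming z > -1]: now -2*log(z + 1) + ∫(-4/(z + 4)) dz.
Step 3. Evaluate the standard form [assuming z > -4]: now -2*log(z + 1) - 4*log(z + 4).
Answer: -2*log(z + 1) - 4*log(z + 4).
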